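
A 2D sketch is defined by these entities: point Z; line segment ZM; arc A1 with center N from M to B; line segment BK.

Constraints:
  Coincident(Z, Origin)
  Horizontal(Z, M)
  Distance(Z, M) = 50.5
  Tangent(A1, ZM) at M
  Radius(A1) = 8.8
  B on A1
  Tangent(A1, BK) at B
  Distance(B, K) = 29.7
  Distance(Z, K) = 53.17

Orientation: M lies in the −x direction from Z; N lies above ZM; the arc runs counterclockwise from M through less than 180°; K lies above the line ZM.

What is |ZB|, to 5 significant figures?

42.472

Checks: |NB| = 8.800 ✓; ∠(NB, BK) = 90.00° ✓; |BK| = 29.70 ✓; |ZK| = 53.17 ✓.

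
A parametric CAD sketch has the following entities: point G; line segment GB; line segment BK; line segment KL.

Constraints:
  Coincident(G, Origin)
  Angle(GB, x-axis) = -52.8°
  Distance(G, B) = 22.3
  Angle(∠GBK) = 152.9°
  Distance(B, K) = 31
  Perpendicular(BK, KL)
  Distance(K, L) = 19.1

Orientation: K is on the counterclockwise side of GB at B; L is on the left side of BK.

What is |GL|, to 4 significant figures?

51.63

G is at the origin; GB runs at -52.8° with length 22.3, so B = 22.3·(cos -52.8°, sin -52.8°) = (13.48, -17.76). ∠GBK = 152.9°, so BK runs at -52.8° + (180° − 152.9°) = -25.70° from the x-axis; with |BK| = 31.0, K = B + 31.0·(cos -25.70°, sin -25.70°) = (41.42, -31.21). BK is perpendicular to KL; with |KL| = 19.1 on the left of BK, L = K + 19.1·(0.4337, 0.9011) = (49.70, -14.00). Then |GL| = |L − G| = 51.63.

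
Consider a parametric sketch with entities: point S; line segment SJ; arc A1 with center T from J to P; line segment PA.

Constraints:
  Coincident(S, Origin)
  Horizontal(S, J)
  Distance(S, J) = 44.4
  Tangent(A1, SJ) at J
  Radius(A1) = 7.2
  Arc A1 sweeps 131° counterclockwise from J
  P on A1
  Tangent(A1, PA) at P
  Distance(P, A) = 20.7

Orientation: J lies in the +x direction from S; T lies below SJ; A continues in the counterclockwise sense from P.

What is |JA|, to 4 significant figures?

28.73

S is at the origin; SJ is horizontal with |SJ| = 44.4 and J on the +x side, so J = (44.40, 0.000). The tangent condition forces TJ to be normal to SJ, so T = J + (0, -7.2) = (44.40, -7.200). On A1, J sits at bearing 90° from T; a 131° counterclockwise sweep puts P at bearing 221°, so P = T + 7.2·(cos 221°, sin 221°) = (38.97, -11.92). A1 meets PA tangentially, so TP is at right angles to PA, so PA runs along (−sin 221°, cos 221°); with |PA| = 20.7, A = (52.55, -27.55). Then |JA| = |A − J| = 28.73.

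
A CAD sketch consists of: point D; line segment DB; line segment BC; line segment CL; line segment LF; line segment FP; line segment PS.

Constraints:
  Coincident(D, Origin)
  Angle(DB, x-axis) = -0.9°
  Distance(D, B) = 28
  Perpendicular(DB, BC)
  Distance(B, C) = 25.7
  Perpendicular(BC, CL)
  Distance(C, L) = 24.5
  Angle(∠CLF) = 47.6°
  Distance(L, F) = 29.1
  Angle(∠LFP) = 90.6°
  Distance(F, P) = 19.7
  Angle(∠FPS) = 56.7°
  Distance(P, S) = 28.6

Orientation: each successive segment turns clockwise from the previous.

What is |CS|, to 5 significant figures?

17.859

∠LFP = 90.6° gives FP at -42.700° from the x-axis; with |FP| = 19.7, P = (37.531, -17.933). ∠FPS = 56.7° gives PS at -166.00° from the x-axis; with |PS| = 28.6, S = (9.7806, -24.852). Then |CS| = |S − C| = 17.859.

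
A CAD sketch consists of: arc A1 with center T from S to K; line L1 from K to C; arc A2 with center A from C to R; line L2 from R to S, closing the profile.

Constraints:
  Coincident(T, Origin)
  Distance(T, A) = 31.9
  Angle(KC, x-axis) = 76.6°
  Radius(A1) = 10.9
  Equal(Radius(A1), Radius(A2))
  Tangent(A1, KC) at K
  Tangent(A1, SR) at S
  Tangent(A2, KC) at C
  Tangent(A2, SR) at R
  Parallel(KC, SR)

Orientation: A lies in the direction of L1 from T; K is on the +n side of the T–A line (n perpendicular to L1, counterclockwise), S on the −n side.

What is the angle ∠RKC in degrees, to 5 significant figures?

34.348°

Tangency of A1 to both parallel lines with radius 10.9 puts K and S at T ± 10.9·n: K = (-10.603, 2.5261), S = (10.603, -2.5261). Equal radii place C and R the same way about A: C = A + 10.9·n = (-3.2105, 33.558), R = A − 10.9·n = (17.996, 28.505). Then cos ∠RKC = KR·KC / (|KR||KC|), giving 34.348°.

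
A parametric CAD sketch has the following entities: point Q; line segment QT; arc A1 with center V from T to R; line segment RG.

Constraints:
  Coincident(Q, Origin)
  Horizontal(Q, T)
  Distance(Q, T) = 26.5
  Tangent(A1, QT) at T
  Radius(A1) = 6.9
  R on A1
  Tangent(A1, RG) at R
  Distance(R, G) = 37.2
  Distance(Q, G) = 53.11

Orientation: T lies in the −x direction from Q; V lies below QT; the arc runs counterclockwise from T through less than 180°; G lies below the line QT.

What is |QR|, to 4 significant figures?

34.24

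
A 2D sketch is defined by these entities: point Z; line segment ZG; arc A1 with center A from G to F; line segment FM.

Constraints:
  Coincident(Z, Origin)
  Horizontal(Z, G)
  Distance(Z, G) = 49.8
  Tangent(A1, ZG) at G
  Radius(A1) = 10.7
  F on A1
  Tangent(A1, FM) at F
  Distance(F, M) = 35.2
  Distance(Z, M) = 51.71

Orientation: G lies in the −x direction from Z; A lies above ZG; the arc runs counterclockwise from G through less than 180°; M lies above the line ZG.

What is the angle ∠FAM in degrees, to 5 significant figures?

73.092°

Z is at the origin; ZG is horizontal with |ZG| = 49.8 and G on the −x side, so G = (-49.800, 0.0000). The tangent condition forces AG to be normal to ZG, so A = G + (0, 10.7) = (-49.800, 10.700). Since AF ⟂ FM (tangency), |AM| = √(10.7² + 35.2²) = 36.790 regardless of where F sits on A1. So M lies on both circle(Z, 51.71) and circle(A, 36.790); the above-ZG intersection is M = (-30.304, 41.900). F is the foot of the tangent from M: F = (-39.469, 7.9140).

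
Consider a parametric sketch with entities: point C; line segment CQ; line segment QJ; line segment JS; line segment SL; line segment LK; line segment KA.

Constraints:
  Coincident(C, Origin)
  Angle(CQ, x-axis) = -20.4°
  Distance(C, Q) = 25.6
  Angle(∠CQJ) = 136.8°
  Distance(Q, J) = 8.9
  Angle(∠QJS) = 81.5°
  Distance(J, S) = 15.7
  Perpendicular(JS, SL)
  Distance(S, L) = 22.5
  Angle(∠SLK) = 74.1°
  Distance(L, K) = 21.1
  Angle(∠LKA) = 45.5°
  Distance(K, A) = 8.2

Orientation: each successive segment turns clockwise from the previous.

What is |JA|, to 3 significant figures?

12.9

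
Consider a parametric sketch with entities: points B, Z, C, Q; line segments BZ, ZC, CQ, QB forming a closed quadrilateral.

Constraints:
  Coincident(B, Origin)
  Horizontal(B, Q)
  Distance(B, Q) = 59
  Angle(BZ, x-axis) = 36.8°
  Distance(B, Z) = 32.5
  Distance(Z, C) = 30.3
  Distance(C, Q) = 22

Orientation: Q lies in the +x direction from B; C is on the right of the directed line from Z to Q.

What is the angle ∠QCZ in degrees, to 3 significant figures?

92.8°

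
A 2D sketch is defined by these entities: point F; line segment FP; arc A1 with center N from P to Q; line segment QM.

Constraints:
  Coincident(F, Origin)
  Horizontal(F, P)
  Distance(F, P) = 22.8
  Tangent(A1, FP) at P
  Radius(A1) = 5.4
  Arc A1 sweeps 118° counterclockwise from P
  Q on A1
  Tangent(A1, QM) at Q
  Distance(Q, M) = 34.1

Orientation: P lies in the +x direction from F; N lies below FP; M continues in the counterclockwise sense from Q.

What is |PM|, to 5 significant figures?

39.670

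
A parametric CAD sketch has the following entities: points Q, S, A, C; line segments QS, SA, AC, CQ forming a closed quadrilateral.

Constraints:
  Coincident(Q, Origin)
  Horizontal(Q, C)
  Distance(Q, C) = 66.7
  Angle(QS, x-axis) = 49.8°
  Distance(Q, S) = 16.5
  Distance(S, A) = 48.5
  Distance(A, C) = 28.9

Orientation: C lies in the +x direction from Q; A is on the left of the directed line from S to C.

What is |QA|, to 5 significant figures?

63.067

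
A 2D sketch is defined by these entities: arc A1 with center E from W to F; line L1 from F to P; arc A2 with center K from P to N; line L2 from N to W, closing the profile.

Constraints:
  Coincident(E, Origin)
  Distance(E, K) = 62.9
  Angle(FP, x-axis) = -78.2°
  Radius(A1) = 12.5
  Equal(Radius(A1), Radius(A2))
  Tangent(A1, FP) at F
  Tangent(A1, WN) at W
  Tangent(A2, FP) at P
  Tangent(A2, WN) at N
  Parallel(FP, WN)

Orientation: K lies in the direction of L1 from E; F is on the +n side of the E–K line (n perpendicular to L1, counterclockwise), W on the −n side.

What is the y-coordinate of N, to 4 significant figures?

-64.13

The slot axis is L1's direction at -78.2°, so u = (cos -78.2°, sin -78.2°) = (0.2045, -0.9789) and n = (−sin -78.2°, cos -78.2°) = (0.9789, 0.2045). E is at the origin and K lies 62.9 along u from E, so K = 62.9·u = (12.86, -61.57). Tangency of A1 to both parallel lines with radius 12.5 puts F and W at E ± 12.5·n: F = (12.24, 2.556), W = (-12.24, -2.556). Equal radii place P and N the same way about K: P = K + 12.5·n = (25.10, -59.01), N = K − 12.5·n = (0.6270, -64.13). So N.y = -64.13.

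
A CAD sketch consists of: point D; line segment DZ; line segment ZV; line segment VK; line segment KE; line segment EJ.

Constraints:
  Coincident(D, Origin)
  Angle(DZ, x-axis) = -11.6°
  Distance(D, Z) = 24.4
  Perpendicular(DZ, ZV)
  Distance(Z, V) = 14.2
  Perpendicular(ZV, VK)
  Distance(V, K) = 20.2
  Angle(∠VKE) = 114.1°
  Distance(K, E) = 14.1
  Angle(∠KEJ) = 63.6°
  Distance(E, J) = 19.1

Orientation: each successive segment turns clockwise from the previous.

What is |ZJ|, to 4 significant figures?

7.185

D is at the origin; DZ runs at -11.6° with length 24.4, so Z = (23.90, -4.906). DZ is perpendicular to ZV, so ZV runs at -101.6°; with |ZV| = 14.2, V = (21.05, -18.82). ZV ⟂ VK, so VK runs at 168.4°; with |VK| = 20.2, K = (1.259, -14.75). ∠VKE = 114.1° gives KE at 102.5° from the x-axis; with |KE| = 14.1, E = (-1.793, -0.9887). ∠KEJ = 63.6° gives EJ at -13.90° from the x-axis; with |EJ| = 19.1, J = (16.75, -5.577). Then |ZJ| = |J − Z| = 7.185.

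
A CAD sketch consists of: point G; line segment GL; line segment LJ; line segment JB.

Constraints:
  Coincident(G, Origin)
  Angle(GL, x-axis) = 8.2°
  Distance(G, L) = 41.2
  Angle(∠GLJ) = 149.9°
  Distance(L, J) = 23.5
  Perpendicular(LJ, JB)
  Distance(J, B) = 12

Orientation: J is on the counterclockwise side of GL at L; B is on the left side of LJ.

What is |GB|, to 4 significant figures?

59.78

∠GLJ = 149.9°, so LJ runs at 8.2° + (180° − 149.9°) = 38.30° from the x-axis; with |LJ| = 23.5, J = L + 23.5·(cos 38.30°, sin 38.30°) = (59.22, 20.44). The perpendicularity gives JB at right angles to LJ; with |JB| = 12.0 on the left of LJ, B = J + 12.0·(-0.6198, 0.7848) = (51.78, 29.86). Then |GB| = |B − G| = 59.78.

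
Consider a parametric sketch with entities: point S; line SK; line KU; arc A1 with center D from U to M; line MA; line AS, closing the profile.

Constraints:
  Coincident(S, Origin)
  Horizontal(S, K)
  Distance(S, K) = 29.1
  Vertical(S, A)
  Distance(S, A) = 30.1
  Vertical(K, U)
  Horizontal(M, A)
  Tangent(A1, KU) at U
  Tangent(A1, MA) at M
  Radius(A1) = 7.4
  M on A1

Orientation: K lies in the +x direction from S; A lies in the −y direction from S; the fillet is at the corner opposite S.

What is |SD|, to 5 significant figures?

31.404

S is at the origin; S and K share the same y with |SK| = 29.1 and K on the +x side, so K = (29.100, 0.0000). SA is vertical with |SA| = 30.1 and A on the −y side, so A = (0.0000, -30.100). The virtual corner opposite S is at (29.100, -30.100). Tangency of A1 to KU means the radius DU is perpendicular to KU and A1 meets MA tangentially, so DM is at right angles to MA, with radius 7.4, so the center D sits 7.4 in from both sides at D = (21.700, -22.700). Then |SD| = |D − S| = 31.404.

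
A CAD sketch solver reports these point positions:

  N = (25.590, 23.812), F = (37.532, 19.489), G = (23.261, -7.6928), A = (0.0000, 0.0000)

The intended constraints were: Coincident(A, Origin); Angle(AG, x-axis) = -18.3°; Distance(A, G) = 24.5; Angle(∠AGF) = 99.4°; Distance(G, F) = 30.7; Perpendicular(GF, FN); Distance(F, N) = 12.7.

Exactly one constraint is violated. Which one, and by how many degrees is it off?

Perpendicular(GF, FN) — off by 7.80°.

A = (0.00, 0.00) ✓; AG at -18.30° ✓; |AG| = 24.50 ✓; ∠AGF = 99.40° ✓; |GF| = 30.70 ✓; ∠(GF, FN) = 97.80° ✗; |FN| = 12.70 ✓.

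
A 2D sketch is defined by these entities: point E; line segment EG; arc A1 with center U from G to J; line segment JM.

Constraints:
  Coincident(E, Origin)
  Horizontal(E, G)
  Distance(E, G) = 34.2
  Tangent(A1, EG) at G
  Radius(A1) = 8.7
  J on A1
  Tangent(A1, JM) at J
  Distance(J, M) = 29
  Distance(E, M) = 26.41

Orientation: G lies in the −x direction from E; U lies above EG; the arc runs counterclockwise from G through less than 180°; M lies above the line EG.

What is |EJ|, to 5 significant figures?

27.781

E is at the origin; E and G share the same y with |EG| = 34.2 and G on the −x side, so G = (-34.200, 0.0000). A1 meets EG tangentially, so UG is at right angles to EG, so U = G + (0, 8.7) = (-34.200, 8.7000). Since UJ ⟂ JM (tangency), |UM| = √(8.7² + 29.0²) = 30.277 regardless of where J sits on A1. So M lies on both circle(E, 26.41) and circle(U, 30.277); the above-EG intersection is M = (-8.6545, 24.952). J is the foot of the tangent from M: J = (-27.618, 3.0110).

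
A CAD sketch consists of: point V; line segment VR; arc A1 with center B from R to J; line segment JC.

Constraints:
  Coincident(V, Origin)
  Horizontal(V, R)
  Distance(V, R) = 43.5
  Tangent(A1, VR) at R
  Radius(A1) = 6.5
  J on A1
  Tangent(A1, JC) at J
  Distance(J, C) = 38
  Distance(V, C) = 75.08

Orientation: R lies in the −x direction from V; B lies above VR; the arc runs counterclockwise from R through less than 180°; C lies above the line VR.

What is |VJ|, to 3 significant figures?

40.2

V is at the origin; VR is horizontal with |VR| = 43.5 and R on the −x side, so R = (-43.5, 0.00). The tangent condition forces BR to be normal to VR, so B = R + (0, 6.5) = (-43.5, 6.50). Since BJ ⟂ JC (tangency), |BC| = √(6.5² + 38.0²) = 38.6 regardless of where J sits on A1. So C lies on both circle(V, 75.08) and circle(B, 38.6); the above-VR intersection is C = (-64.1, 39.1). J is the foot of the tangent from C: J = (-38.7, 10.9).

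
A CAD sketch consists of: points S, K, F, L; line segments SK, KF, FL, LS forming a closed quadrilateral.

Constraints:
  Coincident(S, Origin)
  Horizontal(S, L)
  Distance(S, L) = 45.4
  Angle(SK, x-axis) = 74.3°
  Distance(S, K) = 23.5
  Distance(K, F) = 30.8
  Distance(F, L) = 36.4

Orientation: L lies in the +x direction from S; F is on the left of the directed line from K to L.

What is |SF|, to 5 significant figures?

49.100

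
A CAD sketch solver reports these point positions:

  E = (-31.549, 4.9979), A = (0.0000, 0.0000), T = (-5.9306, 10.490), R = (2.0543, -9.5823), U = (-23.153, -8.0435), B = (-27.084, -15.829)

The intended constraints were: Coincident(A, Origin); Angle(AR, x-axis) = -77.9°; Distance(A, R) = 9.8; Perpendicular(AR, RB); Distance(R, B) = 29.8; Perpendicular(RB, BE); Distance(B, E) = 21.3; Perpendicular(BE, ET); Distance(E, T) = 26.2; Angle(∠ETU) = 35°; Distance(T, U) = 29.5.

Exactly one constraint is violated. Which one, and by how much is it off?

Distance(T, U) = 29.5 — off by 4.20.

A = (0.00, 0.00) ✓; AR at -77.90° ✓; |AR| = 9.800 ✓; ∠(AR, RB) = 90.00° ✓; |RB| = 29.80 ✓; ∠(RB, BE) = 90.00° ✓; |BE| = 21.30 ✓; ∠(BE, ET) = 90.00° ✓; |ET| = 26.20 ✓; ∠ETU = 35.00° ✓; |TU| = 25.30 ✗.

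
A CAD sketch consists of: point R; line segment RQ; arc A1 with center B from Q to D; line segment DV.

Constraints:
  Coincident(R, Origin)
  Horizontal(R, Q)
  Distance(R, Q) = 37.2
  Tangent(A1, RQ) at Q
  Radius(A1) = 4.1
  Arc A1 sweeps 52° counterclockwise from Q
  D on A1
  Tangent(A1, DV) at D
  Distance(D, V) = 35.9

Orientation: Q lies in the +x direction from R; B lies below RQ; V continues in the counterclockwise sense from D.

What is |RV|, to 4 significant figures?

32.14

R is at the origin; R and Q share the same y with |RQ| = 37.2 and Q on the +x side, so Q = (37.20, 0.000). A1 meets RQ tangentially, so BQ is at right angles to RQ, so B = Q + (0, -4.1) = (37.20, -4.100). On A1, Q sits at bearing 90° from B; a 52° counterclockwise sweep puts D at bearing 142°, so D = B + 4.1·(cos 142°, sin 142°) = (33.97, -1.576). A1 meets DV tangentially, so BD is at right angles to DV, so DV runs along (−sin 142°, cos 142°); with |DV| = 35.9, V = (11.87, -29.87). Then |RV| = |V − R| = 32.14.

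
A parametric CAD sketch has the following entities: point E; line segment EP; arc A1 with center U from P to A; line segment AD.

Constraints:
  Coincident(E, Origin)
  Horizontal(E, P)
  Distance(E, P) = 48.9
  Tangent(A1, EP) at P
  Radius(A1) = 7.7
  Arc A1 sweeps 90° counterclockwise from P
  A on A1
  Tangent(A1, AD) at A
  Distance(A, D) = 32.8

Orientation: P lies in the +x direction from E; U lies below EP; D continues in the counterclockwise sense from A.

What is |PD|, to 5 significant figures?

41.225

E is at the origin; EP is horizontal with |EP| = 48.9 and P on the +x side, so P = (48.900, 0.0000). Tangency of A1 to EP means the radius UP is perpendicular to EP, so U = P + (0, -7.7) = (48.900, -7.7000). On A1, P sits at bearing 90° from U; a 90° counterclockwise sweep puts A at bearing 180°, so A = U + 7.7·(cos 180°, sin 180°) = (41.200, -7.7000). Since A1 is tangent to AD there, UA ⟂ AD, so AD runs along (−sin 180°, cos 180°); with |AD| = 32.8, D = (41.200, -40.500). Then |PD| = |D − P| = 41.225.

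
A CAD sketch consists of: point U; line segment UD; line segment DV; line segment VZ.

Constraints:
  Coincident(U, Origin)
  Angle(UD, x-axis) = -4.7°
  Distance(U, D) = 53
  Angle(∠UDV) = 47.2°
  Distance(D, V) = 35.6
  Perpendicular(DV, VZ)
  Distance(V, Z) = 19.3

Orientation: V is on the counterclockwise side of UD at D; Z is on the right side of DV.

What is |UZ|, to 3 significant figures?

58.2

U is at the origin; UD runs at -4.7° with length 53.0, so D = 53.0·(cos -4.7°, sin -4.7°) = (52.8, -4.34). ∠UDV = 47.2°, so DV runs at -4.7° + (180° − 47.2°) = 128° from the x-axis; with |DV| = 35.6, V = D + 35.6·(cos 128°, sin 128°) = (30.9, 23.7). DV ⟂ VZ; with |VZ| = 19.3 on the right of DV, Z = V + 19.3·(0.787, 0.617) = (46.0, 35.6). Then |UZ| = |Z − U| = 58.2.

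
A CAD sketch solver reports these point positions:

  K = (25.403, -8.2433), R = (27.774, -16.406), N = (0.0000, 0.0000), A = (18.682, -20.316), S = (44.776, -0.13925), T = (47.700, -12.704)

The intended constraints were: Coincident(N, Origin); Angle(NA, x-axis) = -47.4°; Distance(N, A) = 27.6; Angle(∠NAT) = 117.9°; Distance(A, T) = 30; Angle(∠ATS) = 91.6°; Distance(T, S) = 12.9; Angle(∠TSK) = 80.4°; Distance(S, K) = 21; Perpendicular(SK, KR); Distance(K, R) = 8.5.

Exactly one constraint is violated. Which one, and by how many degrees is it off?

Perpendicular(SK, KR) — off by 6.50°.

N = (0.00, 0.00) ✓; NA at -47.40° ✓; |NA| = 27.60 ✓; ∠NAT = 117.9° ✓; |AT| = 30.00 ✓; ∠ATS = 91.60° ✓; |TS| = 12.90 ✓; ∠TSK = 80.40° ✓; |SK| = 21.00 ✓; ∠(SK, KR) = 83.50° ✗; |KR| = 8.500 ✓.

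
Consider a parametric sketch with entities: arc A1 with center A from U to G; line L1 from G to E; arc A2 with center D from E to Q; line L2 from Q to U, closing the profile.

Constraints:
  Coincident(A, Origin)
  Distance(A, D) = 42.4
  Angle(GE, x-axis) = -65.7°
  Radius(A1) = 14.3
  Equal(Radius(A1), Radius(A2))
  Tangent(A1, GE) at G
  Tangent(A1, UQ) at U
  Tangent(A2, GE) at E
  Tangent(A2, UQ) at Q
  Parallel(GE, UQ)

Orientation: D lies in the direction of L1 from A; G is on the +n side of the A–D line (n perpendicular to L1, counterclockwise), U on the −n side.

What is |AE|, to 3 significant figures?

44.7

The slot axis is L1's direction at -65.7°, so u = (cos -65.7°, sin -65.7°) = (0.412, -0.911) and n = (−sin -65.7°, cos -65.7°) = (0.911, 0.412). A is at the origin and D lies 42.4 along u from A, so D = 42.4·u = (17.4, -38.6). Tangency of A1 to both parallel lines with radius 14.3 puts G and U at A ± 14.3·n: G = (13.0, 5.88), U = (-13.0, -5.88). Equal radii place E and Q the same way about D: E = D + 14.3·n = (30.5, -32.8), Q = D − 14.3·n = (4.42, -44.5). Then |AE| = |E − A| = 44.7.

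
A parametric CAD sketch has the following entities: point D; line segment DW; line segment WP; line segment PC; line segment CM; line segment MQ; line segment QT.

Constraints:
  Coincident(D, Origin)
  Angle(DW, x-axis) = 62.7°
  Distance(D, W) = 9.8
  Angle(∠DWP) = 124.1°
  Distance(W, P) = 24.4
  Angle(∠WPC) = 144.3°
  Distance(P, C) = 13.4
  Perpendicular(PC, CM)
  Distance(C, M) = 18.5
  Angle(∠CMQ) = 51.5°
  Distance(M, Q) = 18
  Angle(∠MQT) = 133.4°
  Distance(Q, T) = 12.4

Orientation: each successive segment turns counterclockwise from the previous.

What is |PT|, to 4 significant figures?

5.353

D is at the origin; DW runs at 62.7° with length 9.8, so W = (4.495, 8.708). ∠DWP = 124.1° gives WP at 118.6° from the x-axis; with |WP| = 24.4, P = (-7.185, 30.13). ∠WPC = 144.3° gives PC at 154.3° from the x-axis; with |PC| = 13.4, C = (-19.26, 35.94). PC is perpendicular to CM, so CM runs at -115.7°; with |CM| = 18.5, M = (-27.28, 19.27). ∠CMQ = 51.5° gives MQ at 12.80° from the x-axis; with |MQ| = 18.0, Q = (-9.730, 23.26). ∠MQT = 133.4° gives QT at 59.40° from the x-axis; with |QT| = 12.4, T = (-3.418, 33.93). Then |PT| = |T − P| = 5.353.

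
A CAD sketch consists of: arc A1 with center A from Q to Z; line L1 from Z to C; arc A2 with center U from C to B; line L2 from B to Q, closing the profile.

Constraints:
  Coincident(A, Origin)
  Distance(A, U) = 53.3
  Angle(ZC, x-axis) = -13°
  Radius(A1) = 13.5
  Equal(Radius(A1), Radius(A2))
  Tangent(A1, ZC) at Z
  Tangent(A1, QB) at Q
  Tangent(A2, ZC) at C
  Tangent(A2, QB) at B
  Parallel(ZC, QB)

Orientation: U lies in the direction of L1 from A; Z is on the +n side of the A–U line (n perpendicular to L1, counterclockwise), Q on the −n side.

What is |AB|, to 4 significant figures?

54.98

The slot axis is L1's direction at -13.0°, so u = (cos -13.0°, sin -13.0°) = (0.9744, -0.2250) and n = (−sin -13.0°, cos -13.0°) = (0.2250, 0.9744). A is at the origin and U lies 53.3 along u from A, so U = 53.3·u = (51.93, -11.99). Tangency of A1 to both parallel lines with radius 13.5 puts Z and Q at A ± 13.5·n: Z = (3.037, 13.15), Q = (-3.037, -13.15). Equal radii place C and B the same way about U: C = U + 13.5·n = (54.97, 1.164), B = U − 13.5·n = (48.90, -25.14). Then |AB| = |B − A| = 54.98.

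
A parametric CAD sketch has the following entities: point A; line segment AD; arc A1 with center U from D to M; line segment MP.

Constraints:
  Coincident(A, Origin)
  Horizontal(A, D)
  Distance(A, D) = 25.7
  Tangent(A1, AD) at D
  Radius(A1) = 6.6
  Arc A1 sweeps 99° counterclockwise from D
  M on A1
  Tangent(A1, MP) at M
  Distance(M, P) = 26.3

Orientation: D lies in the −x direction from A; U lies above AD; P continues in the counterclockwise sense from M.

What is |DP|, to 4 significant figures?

33.69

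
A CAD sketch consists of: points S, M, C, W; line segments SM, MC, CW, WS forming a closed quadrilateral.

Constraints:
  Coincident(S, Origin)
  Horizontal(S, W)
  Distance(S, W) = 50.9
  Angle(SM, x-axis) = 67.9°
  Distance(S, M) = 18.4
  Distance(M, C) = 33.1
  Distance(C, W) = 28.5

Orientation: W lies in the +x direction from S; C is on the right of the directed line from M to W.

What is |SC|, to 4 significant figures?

26.91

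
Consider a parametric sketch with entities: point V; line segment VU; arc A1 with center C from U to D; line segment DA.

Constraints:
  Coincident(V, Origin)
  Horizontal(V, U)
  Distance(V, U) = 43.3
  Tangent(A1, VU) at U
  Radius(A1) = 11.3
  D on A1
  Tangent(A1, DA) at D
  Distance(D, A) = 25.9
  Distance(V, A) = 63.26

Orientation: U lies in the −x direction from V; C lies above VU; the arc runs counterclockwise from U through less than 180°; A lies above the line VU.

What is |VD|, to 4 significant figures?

38.81

Checks: |VU| = 43.30 ✓; ∠(CU, UV) = 90.00° ✓; |CU| = 11.30 ✓; |CD| = 11.30 ✓; ∠(CD, DA) = 90.00° ✓; |DA| = 25.90 ✓; |VA| = 63.26 ✓.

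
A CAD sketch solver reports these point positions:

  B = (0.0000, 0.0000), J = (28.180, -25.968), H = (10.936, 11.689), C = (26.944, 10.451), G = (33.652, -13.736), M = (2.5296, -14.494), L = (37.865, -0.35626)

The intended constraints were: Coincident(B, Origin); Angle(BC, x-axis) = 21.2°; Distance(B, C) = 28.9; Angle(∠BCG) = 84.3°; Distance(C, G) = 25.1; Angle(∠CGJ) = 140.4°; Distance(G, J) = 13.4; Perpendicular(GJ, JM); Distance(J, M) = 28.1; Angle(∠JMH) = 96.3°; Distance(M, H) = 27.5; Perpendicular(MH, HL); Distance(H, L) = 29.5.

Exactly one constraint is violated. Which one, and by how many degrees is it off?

Perpendicular(MH, HL) — off by 6.30°.

B = (0.00, 0.00) ✓; BC at 21.20° ✓; |BC| = 28.90 ✓; ∠BCG = 84.30° ✓; |CG| = 25.10 ✓; ∠CGJ = 140.4° ✓; |GJ| = 13.40 ✓; ∠(GJ, JM) = 90.00° ✓; |JM| = 28.10 ✓; ∠JMH = 96.30° ✓; |MH| = 27.50 ✓; ∠(MH, HL) = 96.30° ✗; |HL| = 29.50 ✓.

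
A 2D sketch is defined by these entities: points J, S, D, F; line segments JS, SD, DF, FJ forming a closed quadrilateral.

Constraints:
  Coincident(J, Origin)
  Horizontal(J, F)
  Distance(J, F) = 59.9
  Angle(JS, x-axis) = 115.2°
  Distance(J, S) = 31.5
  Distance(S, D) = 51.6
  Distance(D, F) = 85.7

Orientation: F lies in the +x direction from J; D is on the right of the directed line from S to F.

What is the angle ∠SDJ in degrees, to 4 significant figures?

35.26°

J is at the origin; JF is horizontal with |JF| = 59.9 and F in +x, so F = (59.9, 0). JS runs at 115.2° with |JS| = 31.5, so S = (-13.41, 28.50). D is determined by |SD| = 51.6 and |DF| = 85.7 together: it lies at the intersection of circle(S, 51.6) and circle(F, 85.7). With |SF| = 78.66, the foot of the radical line on SF is 9.567 from S and the perpendicular offset is √(51.6² − 9.567²) = 50.71. Taking the right-of-SF solution: D = (-22.87, -22.22).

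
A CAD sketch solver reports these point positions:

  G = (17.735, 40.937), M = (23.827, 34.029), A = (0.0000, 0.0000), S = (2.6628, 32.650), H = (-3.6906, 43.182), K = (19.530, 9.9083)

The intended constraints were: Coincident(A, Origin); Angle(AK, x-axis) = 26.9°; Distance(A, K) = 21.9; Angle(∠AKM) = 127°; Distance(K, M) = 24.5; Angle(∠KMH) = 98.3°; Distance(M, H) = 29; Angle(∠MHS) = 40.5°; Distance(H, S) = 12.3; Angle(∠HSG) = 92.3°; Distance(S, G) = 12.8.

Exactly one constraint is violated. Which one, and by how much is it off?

Distance(S, G) = 12.8 — off by 4.40.

A = (0.00, 0.00) ✓; AK at 26.90° ✓; |AK| = 21.90 ✓; ∠AKM = 127.0° ✓; |KM| = 24.50 ✓; ∠KMH = 98.30° ✓; |MH| = 29.00 ✓; ∠MHS = 40.50° ✓; |HS| = 12.30 ✓; ∠HSG = 92.30° ✓; |SG| = 17.20 ✗.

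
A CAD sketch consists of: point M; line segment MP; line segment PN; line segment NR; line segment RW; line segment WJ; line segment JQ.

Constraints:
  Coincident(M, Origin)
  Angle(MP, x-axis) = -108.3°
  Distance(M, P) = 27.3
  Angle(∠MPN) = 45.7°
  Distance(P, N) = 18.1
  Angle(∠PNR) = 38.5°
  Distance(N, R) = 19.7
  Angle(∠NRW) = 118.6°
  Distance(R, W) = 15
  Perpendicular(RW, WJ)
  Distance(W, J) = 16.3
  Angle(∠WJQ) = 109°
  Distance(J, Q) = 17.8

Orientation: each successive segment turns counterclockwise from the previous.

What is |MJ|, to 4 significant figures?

36.88

M is at the origin; MP runs at -108.3° with length 27.3, so P = (-8.572, -25.92). ∠MPN = 45.7° gives PN at 26.00° from the x-axis; with |PN| = 18.1, N = (7.696, -17.98). ∠PNR = 38.5° gives NR at 167.5° from the x-axis; with |NR| = 19.7, R = (-11.54, -13.72). ∠NRW = 118.6° gives RW at -131.1° from the x-axis; with |RW| = 15.0, W = (-21.40, -25.02). RW ⟂ WJ, so WJ runs at -41.10°; with |WJ| = 16.3, J = (-9.114, -35.74). Then |MJ| = |J − M| = 36.88.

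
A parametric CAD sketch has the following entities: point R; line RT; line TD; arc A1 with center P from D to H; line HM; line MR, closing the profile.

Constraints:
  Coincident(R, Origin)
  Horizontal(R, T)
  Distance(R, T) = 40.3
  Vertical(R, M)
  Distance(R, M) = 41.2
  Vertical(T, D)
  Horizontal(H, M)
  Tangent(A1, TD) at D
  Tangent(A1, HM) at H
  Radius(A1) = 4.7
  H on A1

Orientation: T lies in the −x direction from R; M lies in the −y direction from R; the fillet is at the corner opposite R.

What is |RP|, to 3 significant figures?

51.0

R and M share the same x with |RM| = 41.2 and M on the −y side, so M = (0.00, -41.2). The virtual corner opposite R is at (-40.3, -41.2). A1 meets TD tangentially, so PD is at right angles to TD and A1 meets HM tangentially, so PH is at right angles to HM, with radius 4.7, so the center P sits 4.7 in from both sides at P = (-35.6, -36.5). Then |RP| = |P − R| = 51.0.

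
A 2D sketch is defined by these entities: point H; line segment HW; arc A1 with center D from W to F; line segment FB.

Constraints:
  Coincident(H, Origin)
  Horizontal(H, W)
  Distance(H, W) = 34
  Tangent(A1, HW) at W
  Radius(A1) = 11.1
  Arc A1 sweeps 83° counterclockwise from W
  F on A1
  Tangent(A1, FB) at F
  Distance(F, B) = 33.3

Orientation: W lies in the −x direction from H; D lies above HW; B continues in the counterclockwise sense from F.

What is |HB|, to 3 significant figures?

46.8

H is at the origin; HW is horizontal with |HW| = 34.0 and W on the −x side, so W = (-34.0, 0.00). A1 meets HW tangentially, so DW is at right angles to HW, so D = W + (0, 11.1) = (-34.0, 11.1). On A1, W sits at bearing -90° from D; an 83° counterclockwise sweep puts F at bearing -7°, so F = D + 11.1·(cos -7°, sin -7°) = (-23.0, 9.75). Tangency of A1 to FB means the radius DF is perpendicular to FB, so FB runs along (−sin -7°, cos -7°); with |FB| = 33.3, B = (-18.9, 42.8). Then |HB| = |B − H| = 46.8.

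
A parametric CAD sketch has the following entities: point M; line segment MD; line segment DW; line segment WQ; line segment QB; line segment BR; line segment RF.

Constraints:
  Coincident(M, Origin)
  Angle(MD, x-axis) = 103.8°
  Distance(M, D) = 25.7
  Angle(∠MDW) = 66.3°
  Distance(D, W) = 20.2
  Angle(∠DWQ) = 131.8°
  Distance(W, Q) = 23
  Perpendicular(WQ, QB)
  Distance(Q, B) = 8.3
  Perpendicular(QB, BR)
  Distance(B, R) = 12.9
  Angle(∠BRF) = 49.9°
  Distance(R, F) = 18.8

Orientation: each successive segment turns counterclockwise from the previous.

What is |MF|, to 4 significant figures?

31.22

M is at the origin; MD runs at 103.8° with length 25.7, so D = (-6.130, 24.96). ∠MDW = 66.3° gives DW at -142.5° from the x-axis; with |DW| = 20.2, W = (-22.16, 12.66). ∠DWQ = 131.8° gives WQ at -94.30° from the x-axis; with |WQ| = 23.0, Q = (-23.88, -10.27). The perpendicularity gives QB at right angles to WQ, so QB runs at -4.300°; with |QB| = 8.3, B = (-15.60, -10.90). QB ⟂ BR, so BR runs at 85.70°; with |BR| = 12.9, R = (-14.64, 1.967). ∠BRF = 49.9° gives RF at -144.2° from the x-axis; with |RF| = 18.8, F = (-29.88, -9.030). Then |MF| = |F − M| = 31.22.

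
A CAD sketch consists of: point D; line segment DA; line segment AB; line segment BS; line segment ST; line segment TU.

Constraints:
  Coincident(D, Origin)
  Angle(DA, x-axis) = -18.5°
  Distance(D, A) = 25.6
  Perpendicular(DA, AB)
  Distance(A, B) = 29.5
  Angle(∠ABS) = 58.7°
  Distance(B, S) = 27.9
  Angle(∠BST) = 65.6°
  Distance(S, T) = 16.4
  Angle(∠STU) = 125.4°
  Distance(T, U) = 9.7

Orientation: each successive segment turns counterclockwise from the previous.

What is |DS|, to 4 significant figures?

15.11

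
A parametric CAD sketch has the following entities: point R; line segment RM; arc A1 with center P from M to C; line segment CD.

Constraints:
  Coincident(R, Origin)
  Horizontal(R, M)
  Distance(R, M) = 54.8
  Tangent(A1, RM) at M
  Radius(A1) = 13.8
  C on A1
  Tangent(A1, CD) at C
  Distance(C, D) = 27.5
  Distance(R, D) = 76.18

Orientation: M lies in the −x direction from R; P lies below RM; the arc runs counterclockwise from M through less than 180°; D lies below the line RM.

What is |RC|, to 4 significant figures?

70.30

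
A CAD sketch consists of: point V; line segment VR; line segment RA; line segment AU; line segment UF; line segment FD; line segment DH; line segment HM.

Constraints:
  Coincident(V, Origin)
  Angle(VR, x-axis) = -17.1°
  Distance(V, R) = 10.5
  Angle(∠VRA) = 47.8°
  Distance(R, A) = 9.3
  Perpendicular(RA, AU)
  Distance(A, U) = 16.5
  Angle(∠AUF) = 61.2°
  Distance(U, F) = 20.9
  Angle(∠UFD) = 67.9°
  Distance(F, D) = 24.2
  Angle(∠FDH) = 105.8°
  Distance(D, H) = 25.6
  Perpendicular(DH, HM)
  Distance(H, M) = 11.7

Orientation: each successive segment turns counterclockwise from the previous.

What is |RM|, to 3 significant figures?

28.5

∠FDH = 105.8° gives DH at 150° from the x-axis; with |DH| = 25.6, H = (-8.32, 22.2). The perpendicularity gives HM at right angles to DH, so HM runs at -120°; with |HM| = 11.7, M = (-14.1, 12.1). Then |RM| = |M − R| = 28.5.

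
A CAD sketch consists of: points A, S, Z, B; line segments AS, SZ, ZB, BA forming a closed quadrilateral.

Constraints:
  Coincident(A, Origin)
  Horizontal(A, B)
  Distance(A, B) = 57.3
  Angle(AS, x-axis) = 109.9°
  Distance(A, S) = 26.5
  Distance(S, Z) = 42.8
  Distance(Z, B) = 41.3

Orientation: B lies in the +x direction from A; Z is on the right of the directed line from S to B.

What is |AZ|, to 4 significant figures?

19.27

Checks: |SZ| = 42.80 ✓; |ZB| = 41.30 ✓.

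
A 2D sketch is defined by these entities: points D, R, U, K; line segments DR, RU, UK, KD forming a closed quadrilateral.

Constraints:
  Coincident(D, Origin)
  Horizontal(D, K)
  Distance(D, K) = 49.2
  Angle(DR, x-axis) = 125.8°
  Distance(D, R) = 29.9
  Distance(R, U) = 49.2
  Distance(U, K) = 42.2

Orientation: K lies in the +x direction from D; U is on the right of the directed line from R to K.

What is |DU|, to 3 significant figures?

19.3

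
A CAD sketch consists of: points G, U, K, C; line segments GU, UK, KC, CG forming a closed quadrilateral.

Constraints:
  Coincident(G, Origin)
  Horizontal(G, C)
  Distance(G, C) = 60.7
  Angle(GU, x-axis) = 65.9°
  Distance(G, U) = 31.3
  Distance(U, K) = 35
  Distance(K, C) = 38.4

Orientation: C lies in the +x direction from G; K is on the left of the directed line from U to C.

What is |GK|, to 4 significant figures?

59.14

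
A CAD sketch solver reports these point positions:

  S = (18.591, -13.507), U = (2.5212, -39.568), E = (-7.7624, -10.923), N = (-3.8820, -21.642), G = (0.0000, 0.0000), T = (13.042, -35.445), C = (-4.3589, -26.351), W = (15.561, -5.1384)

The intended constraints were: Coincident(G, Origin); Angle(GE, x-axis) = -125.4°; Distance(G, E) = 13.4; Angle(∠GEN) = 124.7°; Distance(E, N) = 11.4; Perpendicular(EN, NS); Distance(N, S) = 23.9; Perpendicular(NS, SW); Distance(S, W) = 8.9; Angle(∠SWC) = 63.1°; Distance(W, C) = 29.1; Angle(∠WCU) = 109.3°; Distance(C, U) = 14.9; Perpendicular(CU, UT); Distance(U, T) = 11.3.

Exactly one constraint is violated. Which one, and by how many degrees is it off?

Perpendicular(CU, UT) — off by 6.10°.

G = (0.00, 0.00) ✓; GE at -125.4° ✓; |GE| = 13.40 ✓; ∠GEN = 124.7° ✓; |EN| = 11.40 ✓; ∠(EN, NS) = 90.00° ✓; |NS| = 23.90 ✓; ∠(NS, SW) = 90.00° ✓; |SW| = 8.900 ✓; ∠SWC = 63.10° ✓; |WC| = 29.10 ✓; ∠WCU = 109.3° ✓; |CU| = 14.90 ✓; ∠(CU, UT) = 83.90° ✗; |UT| = 11.30 ✓.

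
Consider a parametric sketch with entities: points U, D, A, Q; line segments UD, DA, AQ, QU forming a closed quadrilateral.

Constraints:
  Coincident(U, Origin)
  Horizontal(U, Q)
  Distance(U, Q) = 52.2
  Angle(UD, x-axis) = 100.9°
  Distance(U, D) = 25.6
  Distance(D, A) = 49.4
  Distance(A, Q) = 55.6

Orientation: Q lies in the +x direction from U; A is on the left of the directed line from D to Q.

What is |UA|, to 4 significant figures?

64.11

U is at the origin; UQ is horizontal with |UQ| = 52.2 and Q in +x, so Q = (52.2, 0). UD runs at 100.9° with |UD| = 25.6, so D = (-4.841, 25.14). A is determined by |DA| = 49.4 and |AQ| = 55.6 together: it lies at the intersection of circle(D, 49.4) and circle(Q, 55.6). With |DQ| = 62.33, the foot of the radical line on DQ is 25.95 from D and the perpendicular offset is √(49.4² − 25.95²) = 42.04. Taking the left-of-DQ solution: A = (35.85, 53.14).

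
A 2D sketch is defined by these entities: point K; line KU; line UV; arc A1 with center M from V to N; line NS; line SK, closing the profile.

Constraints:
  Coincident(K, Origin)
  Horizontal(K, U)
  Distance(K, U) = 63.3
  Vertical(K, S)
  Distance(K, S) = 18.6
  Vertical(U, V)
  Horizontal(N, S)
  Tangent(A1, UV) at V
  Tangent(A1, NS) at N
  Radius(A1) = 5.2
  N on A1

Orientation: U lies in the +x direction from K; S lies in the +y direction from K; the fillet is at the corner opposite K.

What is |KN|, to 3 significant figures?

61.0

The virtual corner opposite K is at (63.3, 18.6). A1 meets UV tangentially, so MV is at right angles to UV and the tangent condition forces MN to be normal to NS, with radius 5.2, so the center M sits 5.2 in from both sides at M = (58.1, 13.4). That places the tangent points at V = (63.3, 13.4) on UV and N = (58.1, 18.6) on NS. Then |KN| = |N − K| = 61.0.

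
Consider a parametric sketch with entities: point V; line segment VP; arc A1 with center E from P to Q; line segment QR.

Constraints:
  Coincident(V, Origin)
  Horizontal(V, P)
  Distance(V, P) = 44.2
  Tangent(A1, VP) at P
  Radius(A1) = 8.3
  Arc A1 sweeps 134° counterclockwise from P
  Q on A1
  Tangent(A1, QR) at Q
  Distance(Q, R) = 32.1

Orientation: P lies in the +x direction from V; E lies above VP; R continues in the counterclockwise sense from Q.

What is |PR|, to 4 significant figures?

40.59

V is at the origin; VP is horizontal with |VP| = 44.2 and P on the +x side, so P = (44.20, 0.000). The tangent condition forces EP to be normal to VP, so E = P + (0, 8.3) = (44.20, 8.300). On A1, P sits at bearing -90° from E; a 134° counterclockwise sweep puts Q at bearing 44°, so Q = E + 8.3·(cos 44°, sin 44°) = (50.17, 14.07). Tangency of A1 to QR means the radius EQ is perpendicular to QR, so QR runs along (−sin 44°, cos 44°); with |QR| = 32.1, R = (27.87, 37.16). Then |PR| = |R − P| = 40.59.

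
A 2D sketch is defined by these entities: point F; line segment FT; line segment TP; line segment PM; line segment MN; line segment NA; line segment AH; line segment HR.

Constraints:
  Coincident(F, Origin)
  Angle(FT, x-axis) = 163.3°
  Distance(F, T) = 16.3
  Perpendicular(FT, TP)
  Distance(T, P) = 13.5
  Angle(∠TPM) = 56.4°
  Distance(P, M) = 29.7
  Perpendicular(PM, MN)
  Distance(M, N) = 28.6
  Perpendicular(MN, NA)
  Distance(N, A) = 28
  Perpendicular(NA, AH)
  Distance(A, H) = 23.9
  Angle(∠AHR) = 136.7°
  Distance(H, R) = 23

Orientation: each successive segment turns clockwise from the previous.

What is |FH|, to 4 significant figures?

19.51

The perpendicularity gives NA at right angles to MN, so NA runs at 129.7°; with |NA| = 28.0, A = (-32.65, -1.962). NA ⟂ AH, so AH runs at 39.70°; with |AH| = 23.9, H = (-14.26, 13.30). Then |FH| = |H − F| = 19.51.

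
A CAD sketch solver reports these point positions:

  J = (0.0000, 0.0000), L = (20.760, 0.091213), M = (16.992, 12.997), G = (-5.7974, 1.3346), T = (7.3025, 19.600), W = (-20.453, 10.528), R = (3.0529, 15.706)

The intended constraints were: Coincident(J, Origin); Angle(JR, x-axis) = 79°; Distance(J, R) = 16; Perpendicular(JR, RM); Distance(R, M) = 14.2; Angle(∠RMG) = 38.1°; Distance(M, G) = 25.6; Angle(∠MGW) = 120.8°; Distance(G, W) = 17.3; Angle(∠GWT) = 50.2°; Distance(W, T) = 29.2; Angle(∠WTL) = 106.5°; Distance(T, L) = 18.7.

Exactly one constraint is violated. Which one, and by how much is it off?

Distance(T, L) = 18.7 — off by 5.00.

J = (0.00, 0.00) ✓; JR at 79.00° ✓; |JR| = 16.00 ✓; ∠(JR, RM) = 90.00° ✓; |RM| = 14.20 ✓; ∠RMG = 38.10° ✓; |MG| = 25.60 ✓; ∠MGW = 120.8° ✓; |GW| = 17.30 ✓; ∠GWT = 50.20° ✓; |WT| = 29.20 ✓; ∠WTL = 106.5° ✓; |TL| = 23.70 ✗.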